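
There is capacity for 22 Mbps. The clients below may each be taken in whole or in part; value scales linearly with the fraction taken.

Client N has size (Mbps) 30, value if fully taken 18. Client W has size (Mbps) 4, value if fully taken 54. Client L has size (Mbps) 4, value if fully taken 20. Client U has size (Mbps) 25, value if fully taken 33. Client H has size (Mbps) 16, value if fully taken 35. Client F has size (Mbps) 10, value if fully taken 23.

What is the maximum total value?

Sort by value density: Client W 54/4≈13.5, Client L 20/4≈5, Client F 23/10≈2.3, Client H 35/16≈2.19, Client U 33/25≈1.32, Client N 18/30≈0.6.
All 4 Mbps of Client W fit (value 54) — 18 remain.
Take all of Client L (4 Mbps, value 20) — 14 Mbps left.
Take all of Client F (10 Mbps, value 23) — 4 Mbps left.
4 Mbps left: a 4/16 share of Client H gives 35×4/16 = 8.75.
Total value = 105.75.

105.75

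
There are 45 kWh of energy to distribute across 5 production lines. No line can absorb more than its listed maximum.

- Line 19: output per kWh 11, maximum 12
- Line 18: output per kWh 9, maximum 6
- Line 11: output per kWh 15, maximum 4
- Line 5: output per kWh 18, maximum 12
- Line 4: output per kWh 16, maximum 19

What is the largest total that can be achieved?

690

Rank by output per kWh: Line 5 18 > Line 4 16 > Line 11 15 > Line 19 11 > Line 18 9.
Give Line 5 12 to hit its cap of 12 ; 33 left.
Line 4 takes 19 to reach its cap of 19 ; 14 left.
Line 11 takes 4 to reach its cap of 4 ; 10 left.
Only 10 left; Line 19 takes them to reach 10.
Total = 11×10 + 15×4 + 18×12 + 16×19 = 690.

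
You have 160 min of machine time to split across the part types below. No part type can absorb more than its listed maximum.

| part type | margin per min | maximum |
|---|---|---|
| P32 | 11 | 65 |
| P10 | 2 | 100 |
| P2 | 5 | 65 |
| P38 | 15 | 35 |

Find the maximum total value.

1540

Highest margin per min first: P38 15 > P32 11 > P2 5 > P10 2.
P38: +35 to 35 (cap) ; 125 left.
Give P32 65 to hit its cap of 65 ; 60 left.
Only 60 left; P2 takes them to reach 60.
Total = 11×65 + 5×60 + 15×35 = 1540.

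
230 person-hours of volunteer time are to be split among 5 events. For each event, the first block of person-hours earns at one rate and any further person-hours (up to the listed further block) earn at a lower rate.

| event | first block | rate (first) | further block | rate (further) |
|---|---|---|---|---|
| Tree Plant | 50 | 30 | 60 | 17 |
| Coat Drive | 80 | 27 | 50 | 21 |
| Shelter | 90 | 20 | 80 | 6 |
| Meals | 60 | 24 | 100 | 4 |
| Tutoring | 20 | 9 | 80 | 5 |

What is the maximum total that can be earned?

5940

Rank every tier by rate: Tree Plant/tier1 30 > Coat Drive/tier1 27 > Meals/tier1 24 > Coat Drive/tier2 21 > Shelter/tier1 20 > Tree Plant/tier2 17 > Tutoring/tier1 9 > Shelter/tier2 6 > Tutoring/tier2 5 > Meals/tier2 4.
Tree Plant/tier1 (30): +50 ; 180 left.
Coat Drive tier1 at 27: fill all 80 ; 100 left.
Fill Meals tier1 block (60 at 24) ; 40 left.
40 remain; put them into Coat Drive tier2 at 21.
Total = 30×50 + 27×80 + 24×60 + 21×40 = 5940.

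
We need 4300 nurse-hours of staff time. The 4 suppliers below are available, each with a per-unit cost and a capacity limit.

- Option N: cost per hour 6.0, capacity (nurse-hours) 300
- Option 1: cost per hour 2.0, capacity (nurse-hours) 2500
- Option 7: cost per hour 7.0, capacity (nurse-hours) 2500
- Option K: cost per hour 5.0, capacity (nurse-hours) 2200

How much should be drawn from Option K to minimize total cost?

Cheapest first:
Option 1 at 2.0: take all 2500 nurse-hours — 1800 still needed.
Option K (5.0): take the remaining 1800 — done.
Option N, Option 7: unused.

1800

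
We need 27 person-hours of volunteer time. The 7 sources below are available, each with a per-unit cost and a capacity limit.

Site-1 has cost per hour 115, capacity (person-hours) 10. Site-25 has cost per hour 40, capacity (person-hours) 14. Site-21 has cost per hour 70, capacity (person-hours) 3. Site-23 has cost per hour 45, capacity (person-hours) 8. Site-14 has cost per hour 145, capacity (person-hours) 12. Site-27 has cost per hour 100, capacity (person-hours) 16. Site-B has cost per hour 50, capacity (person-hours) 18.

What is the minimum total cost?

Fill from the cheapest source first.
Take 14 from Site-25 at 40 — need 13 more.
Take 8 from Site-23 at 45 — need 5 more.
Site-B (50): take the remaining 5 — done.
Site-21, Site-27, Site-1, Site-14: unused.
Cost = 14×40 + 8×45 + 5×50 = 1170.

1170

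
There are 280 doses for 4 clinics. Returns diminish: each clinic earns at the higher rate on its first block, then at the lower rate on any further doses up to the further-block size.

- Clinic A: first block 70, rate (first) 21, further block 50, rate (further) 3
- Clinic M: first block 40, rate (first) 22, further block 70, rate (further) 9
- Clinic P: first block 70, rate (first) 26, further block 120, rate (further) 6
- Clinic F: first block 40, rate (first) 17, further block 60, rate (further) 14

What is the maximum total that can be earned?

Order all 8 blocks by rate: Clinic P/first 26 > Clinic M/first 22 > Clinic A/first 21 > Clinic F/first 17 > Clinic F/second 14 > Clinic M/second 9 > Clinic P/second 6 > Clinic A/second 3.
Fill Clinic P first block (70 at 26) ; 210 left.
Clinic M/first (22): +40 ; 170 left.
Fill Clinic A first block (70 at 21) ; 100 left.
Clinic F first at 17: fill all 40 ; 60 left.
Fill Clinic F second block (60 at 14) ; 0 left.
Total = 26×70 + 22×40 + 21×70 + 17×40 + 14×60 = 5690.

5690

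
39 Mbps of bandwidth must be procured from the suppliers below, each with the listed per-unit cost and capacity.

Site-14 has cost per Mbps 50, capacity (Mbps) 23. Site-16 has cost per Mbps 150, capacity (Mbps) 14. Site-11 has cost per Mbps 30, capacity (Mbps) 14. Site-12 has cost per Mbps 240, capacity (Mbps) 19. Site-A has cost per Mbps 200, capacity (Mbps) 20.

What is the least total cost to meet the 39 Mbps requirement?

Cheapest first:
Site-11 at 30: take all 14 Mbps ; 25 still needed.
Site-14 (50): use full 23 ; 2 Mbps to go.
Site-16 (150): take the remaining 2 ; done.
Site-A, Site-12: unused.
Cost = 14×30 + 23×50 + 2×150 = 1870.

1870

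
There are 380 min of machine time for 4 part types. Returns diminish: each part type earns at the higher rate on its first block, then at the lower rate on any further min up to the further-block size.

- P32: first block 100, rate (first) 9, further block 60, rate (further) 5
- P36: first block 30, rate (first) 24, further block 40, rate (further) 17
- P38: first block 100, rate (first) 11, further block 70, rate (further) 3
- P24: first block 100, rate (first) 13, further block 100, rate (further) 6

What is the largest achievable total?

4760

Treat each block as its own option and order by rate: P36/T1 24 > P36/T2 17 > P24/T1 13 > P38/T1 11 > P32/T1 9 > P24/T2 6 > P32/T2 5 > P38/T2 3.
P36/T1 (24): +30 → 350 left.
P36/T2 (17): +40 → 310 left.
P24/T1 (13): +100 → 210 left.
P38 T1 at 11: fill all 100 → 110 left.
Fill P32 T1 block (100 at 9) → 10 left.
P24 T2 at 6: only 10 left, fill 10.
Total = 24×30 + 17×40 + 13×100 + 11×100 + 9×100 + 6×10 = 4760.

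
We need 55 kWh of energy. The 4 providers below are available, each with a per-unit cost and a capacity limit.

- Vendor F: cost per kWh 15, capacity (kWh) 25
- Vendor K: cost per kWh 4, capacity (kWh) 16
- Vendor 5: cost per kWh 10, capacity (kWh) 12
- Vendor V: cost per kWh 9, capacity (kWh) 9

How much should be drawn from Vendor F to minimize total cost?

Use providers in increasing cost order.
Take 16 from Vendor K at 4 — need 39 more.
Vendor V (9): use full 9 — 30 kWh to go.
Vendor 5 (10): use full 12 — 18 kWh to go.
Vendor F at 15: take 18 of its 25 — requirement met.

18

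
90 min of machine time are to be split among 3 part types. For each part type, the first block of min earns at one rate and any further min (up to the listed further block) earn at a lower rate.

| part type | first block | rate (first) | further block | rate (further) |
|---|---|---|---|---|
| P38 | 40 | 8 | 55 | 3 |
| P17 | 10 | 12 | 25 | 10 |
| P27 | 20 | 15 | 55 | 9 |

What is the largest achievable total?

Rank every tier by rate: P27/tier1 15 > P17/tier1 12 > P17/tier2 10 > P27/tier2 9 > P38/tier1 8 > P38/tier2 3.
P27 tier1 at 15: fill all 20 ; 70 left.
Fill P17 tier1 block (10 at 12) ; 60 left.
P17/tier2 (10): +25 ; 35 left.
35 remain; put them into P27 tier2 at 9.
Total = 15×20 + 12×10 + 10×25 + 9×35 = 985.

985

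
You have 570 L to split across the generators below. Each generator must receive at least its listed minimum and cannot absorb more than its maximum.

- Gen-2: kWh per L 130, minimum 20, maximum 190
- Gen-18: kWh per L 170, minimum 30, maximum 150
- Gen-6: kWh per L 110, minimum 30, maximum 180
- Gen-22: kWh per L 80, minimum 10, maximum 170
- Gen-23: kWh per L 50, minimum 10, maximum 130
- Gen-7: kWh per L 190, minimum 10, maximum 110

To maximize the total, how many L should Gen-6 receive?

100

Meeting every minimum uses 20+30+30+10+10+10 = 110 L, leaving 460.
Rank by kWh per L: Gen-7 190 > Gen-18 170 > Gen-2 130 > Gen-6 110 > Gen-22 80 > Gen-23 50.
Gen-7 takes 100 more to reach its cap of 110 — 360 left.
Gen-18 takes 120 more to reach its cap of 150 — 240 left.
Gen-2 takes 170 more to reach its cap of 190 — 70 left.
Only 70 left; Gen-6 takes them to reach 100.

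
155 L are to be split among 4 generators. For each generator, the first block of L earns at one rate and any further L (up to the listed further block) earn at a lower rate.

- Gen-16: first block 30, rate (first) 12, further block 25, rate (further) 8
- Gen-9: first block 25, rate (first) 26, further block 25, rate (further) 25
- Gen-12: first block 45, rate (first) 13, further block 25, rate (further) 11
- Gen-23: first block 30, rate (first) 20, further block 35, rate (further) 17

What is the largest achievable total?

Order all 8 blocks by rate: Gen-9/first 26 > Gen-9/second 25 > Gen-23/first 20 > Gen-23/second 17 > Gen-12/first 13 > Gen-16/first 12 > Gen-12/second 11 > Gen-16/second 8.
Gen-9 first at 26: fill all 25 ; 130 left.
Gen-9 second at 25: fill all 25 ; 105 left.
Gen-23 first at 20: fill all 30 ; 75 left.
Gen-23 second at 17: fill all 35 ; 40 left.
Gen-12/first: +40 of 45 at 13; pool empty.
Total = 26×25 + 25×25 + 20×30 + 17×35 + 13×40 = 2990.

2990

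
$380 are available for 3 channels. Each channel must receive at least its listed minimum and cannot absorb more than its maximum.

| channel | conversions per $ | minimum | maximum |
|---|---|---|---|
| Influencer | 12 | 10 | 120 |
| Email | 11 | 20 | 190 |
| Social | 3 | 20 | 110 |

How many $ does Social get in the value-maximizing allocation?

70

Meeting every minimum uses 10+20+20 = 50 $, leaving 330.
Rank by conversions per $: Influencer 12 > Email 11 > Social 3.
Influencer: +110 to 120 (cap) — 220 left.
Give Email 170 more to hit its cap of 190 — 50 left.
Only 50 left; Social takes them to reach 70.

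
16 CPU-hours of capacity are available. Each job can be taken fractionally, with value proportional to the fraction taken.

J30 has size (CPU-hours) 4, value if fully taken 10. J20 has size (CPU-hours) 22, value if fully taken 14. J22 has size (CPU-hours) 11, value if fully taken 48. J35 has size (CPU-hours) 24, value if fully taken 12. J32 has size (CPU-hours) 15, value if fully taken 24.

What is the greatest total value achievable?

Sort by value density: J22 48/11≈4.36, J30 10/4≈2.5, J32 24/15≈1.6, J20 14/22≈0.636, J35 12/24≈0.5.
Take all of J22 (11 CPU-hours, value 48) ; 5 CPU-hours left.
J30: take in full, 4 CPU-hours for value 10 ; 1 left.
Fill the last 1 CPU-hours with part of J32: 1/15 of it earns 1.6.
Total value = 59.6.

59.6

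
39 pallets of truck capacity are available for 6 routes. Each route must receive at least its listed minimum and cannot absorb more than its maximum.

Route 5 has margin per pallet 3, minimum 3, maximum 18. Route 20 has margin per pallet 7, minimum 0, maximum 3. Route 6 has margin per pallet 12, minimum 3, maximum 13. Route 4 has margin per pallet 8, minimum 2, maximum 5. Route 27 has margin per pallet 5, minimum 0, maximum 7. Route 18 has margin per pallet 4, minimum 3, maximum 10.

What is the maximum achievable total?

Meeting every minimum uses 3+0+3+2+0+3 = 11 pallets, leaving 28.
Rank by margin per pallet: Route 6 12 > Route 4 8 > Route 20 7 > Route 27 5 > Route 18 4 > Route 5 3.
Route 6: +10 to 13 (cap) ; 18 left.
Route 4: +3 to 5 (cap) ; 15 left.
Route 20 takes 3 more to reach its cap of 3 ; 12 left.
Route 27: +7 to 7 (cap) ; 5 left.
Route 18: +5 (room for 7) → 8. Pool exhausted.
Total = 3×3 + 7×3 + 12×13 + 8×5 + 5×7 + 4×8 = 293.

293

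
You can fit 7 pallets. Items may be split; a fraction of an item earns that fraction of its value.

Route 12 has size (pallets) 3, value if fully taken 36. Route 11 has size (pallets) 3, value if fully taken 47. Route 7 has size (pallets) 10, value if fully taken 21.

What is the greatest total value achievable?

Best value per unit of size first: Route 11 47/3≈15.7, Route 12 36/3≈12, Route 7 21/10≈2.1.
Take all of Route 11 (3 pallets, value 47) → 4 pallets left.
Take all of Route 12 (3 pallets, value 36) → 1 pallets left.
Only 1 pallets remain; take 1/10 of Route 7 for value 21×1/10 = 2.1.
Total value = 85.1.

85.1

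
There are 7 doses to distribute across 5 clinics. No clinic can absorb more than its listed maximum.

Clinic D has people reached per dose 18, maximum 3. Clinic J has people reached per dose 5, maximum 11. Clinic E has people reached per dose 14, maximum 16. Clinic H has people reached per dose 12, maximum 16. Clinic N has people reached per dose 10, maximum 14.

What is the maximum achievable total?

110

Highest people reached per dose first: Clinic D 18 > Clinic E 14 > Clinic H 12 > Clinic N 10 > Clinic J 5.
Clinic D takes 3 to reach its cap of 3 ; 4 left.
Clinic E: +4 (room for 16) → 4. Pool exhausted.
Total = 18×3 + 14×4 = 110.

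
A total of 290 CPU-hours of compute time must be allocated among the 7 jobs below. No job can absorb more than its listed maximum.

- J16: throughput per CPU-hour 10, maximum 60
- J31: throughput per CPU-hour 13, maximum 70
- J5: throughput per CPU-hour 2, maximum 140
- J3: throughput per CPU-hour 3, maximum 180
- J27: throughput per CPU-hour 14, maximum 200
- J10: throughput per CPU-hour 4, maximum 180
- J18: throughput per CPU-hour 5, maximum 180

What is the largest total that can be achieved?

3910

Highest throughput per CPU-hour first: J27 14 > J31 13 > J16 10 > J18 5 > J10 4 > J3 3 > J5 2.
J27 takes 200 to reach its cap of 200 → 90 left.
J31: +70 to 70 (cap) → 20 left.
J16 has room for 60 but only 20 remain, so it gets 20.
Total = 10×20 + 13×70 + 14×200 = 3910.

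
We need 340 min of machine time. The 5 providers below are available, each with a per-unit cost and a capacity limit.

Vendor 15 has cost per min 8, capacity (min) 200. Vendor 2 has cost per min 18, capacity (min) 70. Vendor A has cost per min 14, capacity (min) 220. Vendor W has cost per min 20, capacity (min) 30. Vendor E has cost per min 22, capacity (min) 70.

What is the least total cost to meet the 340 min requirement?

3560

Fill from the cheapest provider first.
Vendor 15 at 8: take all 200 min — 140 still needed.
Vendor A (14): take the remaining 140 — done.
Vendor 2, Vendor W, Vendor E: unused.
Cost = 200×8 + 140×14 = 3560.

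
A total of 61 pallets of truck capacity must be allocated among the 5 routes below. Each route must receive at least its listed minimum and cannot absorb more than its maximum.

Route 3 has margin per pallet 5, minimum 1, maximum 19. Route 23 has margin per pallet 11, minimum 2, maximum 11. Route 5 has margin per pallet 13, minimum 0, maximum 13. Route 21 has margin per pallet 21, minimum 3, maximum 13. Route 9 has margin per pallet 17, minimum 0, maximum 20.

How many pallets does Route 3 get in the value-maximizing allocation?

4

Meeting every minimum uses 1+2+0+3+0 = 6 pallets, leaving 55.
Highest margin per pallet first: Route 21 21 > Route 9 17 > Route 5 13 > Route 23 11 > Route 3 5.
Route 21 takes 10 more to reach its cap of 13 — 45 left.
Route 9: +20 to 20 (cap) — 25 left.
Route 5 takes 13 more to reach its cap of 13 — 12 left.
Give Route 23 9 more to hit its cap of 11 — 3 left.
Only 3 left; Route 3 takes them to reach 4.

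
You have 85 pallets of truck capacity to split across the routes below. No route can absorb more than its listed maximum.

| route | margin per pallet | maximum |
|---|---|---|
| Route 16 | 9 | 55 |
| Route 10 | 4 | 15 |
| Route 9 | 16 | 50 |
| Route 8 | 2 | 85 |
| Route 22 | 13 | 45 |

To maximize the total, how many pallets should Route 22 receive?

Rank by margin per pallet: Route 9 16 > Route 22 13 > Route 16 9 > Route 10 4 > Route 8 2.
Route 9: +50 to 50 (cap) ; 35 left.
Route 22: +35 (room for 45) → 35. Pool exhausted.

35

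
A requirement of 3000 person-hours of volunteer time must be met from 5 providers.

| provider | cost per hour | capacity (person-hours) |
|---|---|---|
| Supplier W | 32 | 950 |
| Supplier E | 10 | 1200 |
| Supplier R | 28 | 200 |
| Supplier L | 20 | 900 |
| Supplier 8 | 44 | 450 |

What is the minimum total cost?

Fill from the cheapest provider first.
Supplier E at 10: take all 1200 person-hours — 1800 still needed.
Supplier L (20): use full 900 — 900 person-hours to go.
Supplier R at 28: take all 200 person-hours — 700 still needed.
Take 700 from Supplier W at 32 to finish.
Supplier 8: unused.
Cost = 1200×10 + 900×20 + 200×28 + 700×32 = 58000.

58000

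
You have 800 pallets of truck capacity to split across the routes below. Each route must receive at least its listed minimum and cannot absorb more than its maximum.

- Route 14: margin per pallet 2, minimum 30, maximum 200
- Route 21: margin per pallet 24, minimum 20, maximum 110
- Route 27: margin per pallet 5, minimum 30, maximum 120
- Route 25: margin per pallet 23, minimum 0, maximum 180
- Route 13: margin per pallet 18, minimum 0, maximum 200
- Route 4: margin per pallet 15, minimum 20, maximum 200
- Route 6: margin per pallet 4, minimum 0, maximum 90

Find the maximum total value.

Meeting every minimum uses 30+20+30+0+0+20+0 = 100 pallets, leaving 700.
Highest margin per pallet first: Route 21 24 > Route 25 23 > Route 13 18 > Route 4 15 > Route 27 5 > Route 6 4 > Route 14 2.
Route 21 takes 90 more to reach its cap of 110 → 610 left.
Give Route 25 180 more to hit its cap of 180 → 430 left.
Give Route 13 200 more to hit its cap of 200 → 230 left.
Give Route 4 180 more to hit its cap of 200 → 50 left.
Only 50 left; Route 27 takes them to reach 80.
Total = 2×30 + 24×110 + 5×80 + 23×180 + 18×200 + 15×200 = 13840.

13840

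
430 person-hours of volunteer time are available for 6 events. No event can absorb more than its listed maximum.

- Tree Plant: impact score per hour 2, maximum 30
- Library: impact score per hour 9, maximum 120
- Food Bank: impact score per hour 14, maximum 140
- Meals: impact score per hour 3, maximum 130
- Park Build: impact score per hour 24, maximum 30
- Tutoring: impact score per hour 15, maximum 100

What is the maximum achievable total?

Order the events by impact score per hour: Park Build 24 > Tutoring 15 > Food Bank 14 > Library 9 > Meals 3 > Tree Plant 2.
Park Build: +30 to 30 (cap) → 400 left.
Tutoring: +100 to 100 (cap) → 300 left.
Give Food Bank 140 to hit its cap of 140 → 160 left.
Give Library 120 to hit its cap of 120 → 40 left.
Only 40 left; Meals takes them to reach 40.
Total = 9×120 + 14×140 + 3×40 + 24×30 + 15×100 = 5380.

5380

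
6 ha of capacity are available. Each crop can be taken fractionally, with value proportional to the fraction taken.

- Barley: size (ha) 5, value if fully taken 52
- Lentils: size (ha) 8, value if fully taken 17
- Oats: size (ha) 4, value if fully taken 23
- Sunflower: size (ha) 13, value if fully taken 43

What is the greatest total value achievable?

Best value per unit of size first: Barley 52/5≈10.4, Oats 23/4≈5.75, Sunflower 43/13≈3.31, Lentils 17/8≈2.12.
All 5 ha of Barley fit (value 52) → 1 remain.
Only 1 ha remain; take 1/4 of Oats for value 23×1/4 = 5.75.
Total value = 57.75.

57.75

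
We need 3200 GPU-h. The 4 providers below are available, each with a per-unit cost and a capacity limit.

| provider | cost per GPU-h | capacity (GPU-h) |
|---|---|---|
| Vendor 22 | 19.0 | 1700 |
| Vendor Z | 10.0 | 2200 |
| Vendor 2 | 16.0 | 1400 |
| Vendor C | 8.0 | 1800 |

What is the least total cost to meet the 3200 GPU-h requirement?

Cheapest first:
Vendor C at 8.0: take all 1800 GPU-h — 1400 still needed.
Vendor Z (10.0): take the remaining 1400 — done.
Vendor 2, Vendor 22: unused.
Cost = 1800×8.0 + 1400×10.0 = 28400.

28400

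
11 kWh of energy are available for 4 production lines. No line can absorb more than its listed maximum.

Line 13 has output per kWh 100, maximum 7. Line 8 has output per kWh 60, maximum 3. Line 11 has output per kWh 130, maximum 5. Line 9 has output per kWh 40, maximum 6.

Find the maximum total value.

1250

Order the production lines by output per kWh: Line 11 130 > Line 13 100 > Line 8 60 > Line 9 40.
Line 11: +5 to 5 (cap) ; 6 left.
Only 6 left; Line 13 takes them to reach 6.
Total = 100×6 + 130×5 = 1250.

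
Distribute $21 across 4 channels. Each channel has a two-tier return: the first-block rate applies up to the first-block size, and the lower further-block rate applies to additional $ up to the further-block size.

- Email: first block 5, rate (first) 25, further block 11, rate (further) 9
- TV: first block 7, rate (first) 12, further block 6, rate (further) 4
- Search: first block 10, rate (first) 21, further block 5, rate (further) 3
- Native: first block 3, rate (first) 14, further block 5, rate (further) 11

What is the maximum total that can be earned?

413

Rank every tier by rate: Email/tier1 25 > Search/tier1 21 > Native/tier1 14 > TV/tier1 12 > Native/tier2 11 > Email/tier2 9 > TV/tier2 4 > Search/tier2 3.
Email tier1 at 25: fill all 5 — 16 left.
Search tier1 at 21: fill all 10 — 6 left.
Native/tier1 (14): +3 — 3 left.
TV/tier1: +3 of 7 at 12; pool empty.
Total = 25×5 + 21×10 + 14×3 + 12×3 = 413.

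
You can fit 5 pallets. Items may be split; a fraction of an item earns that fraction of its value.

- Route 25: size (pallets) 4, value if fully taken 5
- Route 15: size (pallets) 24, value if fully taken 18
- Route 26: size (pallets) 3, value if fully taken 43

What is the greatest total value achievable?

Rank by value-to-size ratio: Route 26 43/3≈14.3, Route 25 5/4≈1.25, Route 15 18/24≈0.75.
Route 26: take in full, 3 pallets for value 43 → 2 left.
Fill the last 2 pallets with part of Route 25: 2/4 of it earns 2.5.
Total value = 45.5.

45.5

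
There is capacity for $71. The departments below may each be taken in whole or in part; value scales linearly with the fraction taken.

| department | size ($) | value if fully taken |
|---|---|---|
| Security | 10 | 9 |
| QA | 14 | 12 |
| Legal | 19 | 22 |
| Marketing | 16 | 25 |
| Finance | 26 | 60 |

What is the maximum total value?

Best value per unit of size first: Finance 60/26≈2.31, Marketing 25/16≈1.56, Legal 22/19≈1.16, Security 9/10≈0.9, QA 12/14≈0.857.
All 26 $ of Finance fit (value 60) ; 45 remain.
All 16 $ of Marketing fit (value 25) ; 29 remain.
All 19 $ of Legal fit (value 22) ; 10 remain.
Take all of Security (10 $, value 9) ; 0 $ left.
Total value = 116.

116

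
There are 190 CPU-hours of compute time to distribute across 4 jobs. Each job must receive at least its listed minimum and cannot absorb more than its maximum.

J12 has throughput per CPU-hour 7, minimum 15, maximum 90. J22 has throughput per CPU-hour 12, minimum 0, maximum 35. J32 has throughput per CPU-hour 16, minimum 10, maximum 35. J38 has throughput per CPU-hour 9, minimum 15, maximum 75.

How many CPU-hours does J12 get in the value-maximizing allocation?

45

Meeting every minimum uses 15+0+10+15 = 40 CPU-hours, leaving 150.
Order the jobs by throughput per CPU-hour: J32 16 > J22 12 > J38 9 > J12 7.
J32: +25 to 35 (cap) → 125 left.
J22: +35 to 35 (cap) → 90 left.
J38 takes 60 more to reach its cap of 75 → 30 left.
J12 has room for 75 more but only 30 remain, so it gets 45.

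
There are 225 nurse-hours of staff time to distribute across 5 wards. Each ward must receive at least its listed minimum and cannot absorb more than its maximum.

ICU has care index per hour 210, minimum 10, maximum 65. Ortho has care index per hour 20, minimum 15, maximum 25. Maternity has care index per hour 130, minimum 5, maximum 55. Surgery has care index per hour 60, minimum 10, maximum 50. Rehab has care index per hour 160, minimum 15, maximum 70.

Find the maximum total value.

33500

Meeting every minimum uses 10+15+5+10+15 = 55 nurse-hours, leaving 170.
Order the wards by care index per hour: ICU 210 > Rehab 160 > Maternity 130 > Surgery 60 > Ortho 20.
ICU takes 55 more to reach its cap of 65 ; 115 left.
Give Rehab 55 more to hit its cap of 70 ; 60 left.
Give Maternity 50 more to hit its cap of 55 ; 10 left.
Surgery: +10 (room for 40) → 20. Pool exhausted.
Total = 210×65 + 20×15 + 130×55 + 60×20 + 160×70 = 33500.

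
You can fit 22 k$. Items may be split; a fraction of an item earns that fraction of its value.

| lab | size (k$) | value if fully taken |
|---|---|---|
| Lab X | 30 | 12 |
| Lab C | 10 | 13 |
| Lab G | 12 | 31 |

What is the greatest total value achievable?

44

Rank by value-to-size ratio: Lab G 31/12≈2.58, Lab C 13/10≈1.3, Lab X 12/30≈0.4.
Lab G: take in full, 12 k$ for value 31 — 10 left.
Lab C: take in full, 10 k$ for value 13 — 0 left.
Total value = 44.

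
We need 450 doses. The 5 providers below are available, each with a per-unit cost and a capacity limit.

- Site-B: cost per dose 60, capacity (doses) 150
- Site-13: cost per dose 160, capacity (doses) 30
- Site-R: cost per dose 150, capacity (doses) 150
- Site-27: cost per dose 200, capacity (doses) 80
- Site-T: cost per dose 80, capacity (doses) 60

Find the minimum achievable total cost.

Use providers in increasing cost order.
Take 150 from Site-B at 60 ; need 300 more.
Site-T at 80: take all 60 doses ; 240 still needed.
Take 150 from Site-R at 150 ; need 90 more.
Take 30 from Site-13 at 160 ; need 60 more.
Site-27 (200): take the remaining 60 ; done.
Cost = 150×60 + 60×80 + 150×150 + 30×160 + 60×200 = 53100.

53100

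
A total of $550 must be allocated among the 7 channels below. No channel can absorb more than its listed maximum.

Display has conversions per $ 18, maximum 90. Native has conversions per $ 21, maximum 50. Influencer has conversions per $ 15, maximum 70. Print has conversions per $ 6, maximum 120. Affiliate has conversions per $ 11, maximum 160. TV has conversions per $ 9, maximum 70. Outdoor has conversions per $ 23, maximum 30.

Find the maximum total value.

Highest conversions per $ first: Outdoor 23 > Native 21 > Display 18 > Influencer 15 > Affiliate 11 > TV 9 > Print 6.
Outdoor takes 30 to reach its cap of 30 → 520 left.
Native takes 50 to reach its cap of 50 → 470 left.
Display: +90 to 90 (cap) → 380 left.
Influencer: +70 to 70 (cap) → 310 left.
Give Affiliate 160 to hit its cap of 160 → 150 left.
TV takes 70 to reach its cap of 70 → 80 left.
Print: +80 (room for 120) → 80. Pool exhausted.
Total = 18×90 + 21×50 + 15×70 + 6×80 + 11×160 + 9×70 + 23×30 = 7280.

7280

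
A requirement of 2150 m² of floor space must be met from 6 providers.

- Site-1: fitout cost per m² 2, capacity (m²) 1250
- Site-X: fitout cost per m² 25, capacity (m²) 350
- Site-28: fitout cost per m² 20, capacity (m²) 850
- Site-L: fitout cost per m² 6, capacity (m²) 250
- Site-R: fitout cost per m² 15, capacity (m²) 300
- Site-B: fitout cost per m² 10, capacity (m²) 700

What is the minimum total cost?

10500

Cheapest first:
Site-1 at 2: take all 1250 m² ; 900 still needed.
Take 250 from Site-L at 6 ; need 650 more.
Site-B at 10: take 650 of its 700 ; requirement met.
Site-R, Site-28, Site-X: unused.
Cost = 1250×2 + 250×6 + 650×10 = 10500.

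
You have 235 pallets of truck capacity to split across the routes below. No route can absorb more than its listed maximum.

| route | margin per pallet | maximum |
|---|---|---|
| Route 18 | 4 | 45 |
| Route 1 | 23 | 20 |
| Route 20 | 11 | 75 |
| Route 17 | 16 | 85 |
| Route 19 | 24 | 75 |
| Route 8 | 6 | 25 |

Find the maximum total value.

4225

Order the routes by margin per pallet: Route 19 24 > Route 1 23 > Route 17 16 > Route 20 11 > Route 8 6 > Route 18 4.
Route 19 takes 75 to reach its cap of 75 — 160 left.
Route 1 takes 20 to reach its cap of 20 — 140 left.
Route 17: +85 to 85 (cap) — 55 left.
Route 20: +55 (room for 75) → 55. Pool exhausted.
Total = 23×20 + 11×55 + 16×85 + 24×75 = 4225.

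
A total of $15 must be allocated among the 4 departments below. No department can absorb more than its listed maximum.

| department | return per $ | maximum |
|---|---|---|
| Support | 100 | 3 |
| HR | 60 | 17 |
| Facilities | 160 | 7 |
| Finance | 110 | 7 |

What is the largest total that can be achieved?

1990

Highest return per $ first: Facilities 160 > Finance 110 > Support 100 > HR 60.
Facilities: +7 to 7 (cap) — 8 left.
Finance takes 7 to reach its cap of 7 — 1 left.
Support: +1 (room for 3) → 1. Pool exhausted.
Total = 100×1 + 160×7 + 110×7 = 1990.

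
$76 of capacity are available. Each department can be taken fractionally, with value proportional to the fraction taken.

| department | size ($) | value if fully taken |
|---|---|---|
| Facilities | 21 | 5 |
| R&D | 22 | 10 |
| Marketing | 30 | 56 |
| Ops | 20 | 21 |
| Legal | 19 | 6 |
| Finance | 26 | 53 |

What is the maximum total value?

Rank by value-to-size ratio: Finance 53/26≈2.04, Marketing 56/30≈1.87, Ops 21/20≈1.05, R&D 10/22≈0.455, Legal 6/19≈0.316, Facilities 5/21≈0.238.
Finance: take in full, 26 $ for value 53 ; 50 left.
Marketing: take in full, 30 $ for value 56 ; 20 left.
Take all of Ops (20 $, value 21) ; 0 $ left.
Total value = 130.

130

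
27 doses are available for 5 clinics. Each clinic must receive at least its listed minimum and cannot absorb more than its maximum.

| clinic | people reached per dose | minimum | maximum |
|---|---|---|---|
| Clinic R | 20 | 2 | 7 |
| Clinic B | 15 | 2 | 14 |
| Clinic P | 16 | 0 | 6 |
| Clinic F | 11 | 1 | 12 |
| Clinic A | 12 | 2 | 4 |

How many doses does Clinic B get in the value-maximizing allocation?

Meeting every minimum uses 2+2+0+1+2 = 7 doses, leaving 20.
Rank by people reached per dose: Clinic R 20 > Clinic P 16 > Clinic B 15 > Clinic A 12 > Clinic F 11.
Clinic R: +5 to 7 (cap) ; 15 left.
Clinic P takes 6 more to reach its cap of 6 ; 9 left.
Only 9 left; Clinic B takes them to reach 11.

11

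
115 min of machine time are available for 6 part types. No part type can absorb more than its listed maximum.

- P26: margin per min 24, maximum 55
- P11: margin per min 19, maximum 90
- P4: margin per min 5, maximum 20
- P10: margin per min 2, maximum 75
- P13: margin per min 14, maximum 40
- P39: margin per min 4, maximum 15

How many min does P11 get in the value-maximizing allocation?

Rank by margin per min: P26 24 > P11 19 > P13 14 > P4 5 > P39 4 > P10 2.
Give P26 55 to hit its cap of 55 ; 60 left.
P11: +60 (room for 90) → 60. Pool exhausted.

60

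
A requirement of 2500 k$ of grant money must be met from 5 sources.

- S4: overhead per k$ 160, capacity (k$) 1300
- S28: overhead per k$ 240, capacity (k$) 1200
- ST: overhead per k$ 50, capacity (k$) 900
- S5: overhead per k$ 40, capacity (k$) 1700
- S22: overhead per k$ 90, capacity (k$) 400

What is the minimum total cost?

108000

Fill from the cheapest source first.
S5 at 40: take all 1700 k$ → 800 still needed.
ST (50): take the remaining 800 → done.
S22, S4, S28: unused.
Cost = 1700×40 + 800×50 = 108000.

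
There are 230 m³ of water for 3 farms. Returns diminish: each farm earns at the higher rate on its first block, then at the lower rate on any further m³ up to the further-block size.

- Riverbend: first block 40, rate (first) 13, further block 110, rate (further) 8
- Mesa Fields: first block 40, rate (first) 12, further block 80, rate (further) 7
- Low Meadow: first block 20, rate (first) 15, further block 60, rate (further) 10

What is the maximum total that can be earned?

2460

Rank every tier by rate: Low Meadow/first 15 > Riverbend/first 13 > Mesa Fields/first 12 > Low Meadow/second 10 > Riverbend/second 8 > Mesa Fields/second 7.
Low Meadow/first (15): +20 — 210 left.
Fill Riverbend first block (40 at 13) — 170 left.
Mesa Fields/first (12): +40 — 130 left.
Low Meadow/second (10): +60 — 70 left.
Riverbend second at 8: only 70 left, fill 70.
Total = 15×20 + 13×40 + 12×40 + 10×60 + 8×70 = 2460.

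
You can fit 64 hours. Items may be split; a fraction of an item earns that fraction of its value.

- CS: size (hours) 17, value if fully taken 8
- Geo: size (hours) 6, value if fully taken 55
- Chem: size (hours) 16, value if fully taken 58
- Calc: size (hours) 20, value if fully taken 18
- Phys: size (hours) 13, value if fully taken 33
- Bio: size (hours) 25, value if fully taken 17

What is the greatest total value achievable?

Sort by value density: Geo 55/6≈9.17, Chem 58/16≈3.62, Phys 33/13≈2.54, Calc 18/20≈0.9, Bio 17/25≈0.68, CS 8/17≈0.471.
All 6 hours of Geo fit (value 55) → 58 remain.
Take all of Chem (16 hours, value 58) → 42 hours left.
Phys: take in full, 13 hours for value 33 → 29 left.
Take all of Calc (20 hours, value 18) → 9 hours left.
9 hours left: a 9/25 share of Bio gives 17×9/25 = 6.12.
Total value = 170.12.

170.12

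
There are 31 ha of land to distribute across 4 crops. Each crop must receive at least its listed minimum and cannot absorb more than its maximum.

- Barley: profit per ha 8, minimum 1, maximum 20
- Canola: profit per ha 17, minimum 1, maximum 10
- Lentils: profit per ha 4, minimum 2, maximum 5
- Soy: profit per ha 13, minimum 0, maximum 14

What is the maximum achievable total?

Meeting every minimum uses 1+1+2+0 = 4 ha, leaving 27.
Order the crops by profit per ha: Canola 17 > Soy 13 > Barley 8 > Lentils 4.
Canola takes 9 more to reach its cap of 10 → 18 left.
Soy takes 14 more to reach its cap of 14 → 4 left.
Only 4 left; Barley takes them to reach 5.
Total = 8×5 + 17×10 + 4×2 + 13×14 = 400.

400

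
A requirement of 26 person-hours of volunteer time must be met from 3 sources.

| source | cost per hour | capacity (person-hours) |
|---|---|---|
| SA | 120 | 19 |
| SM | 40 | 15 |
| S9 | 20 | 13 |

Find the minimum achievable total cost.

Fill from the cheapest source first.
Take 13 from S9 at 20 → need 13 more.
SM at 40: take 13 of its 15 → requirement met.
SA: unused.
Cost = 13×20 + 13×40 = 780.

780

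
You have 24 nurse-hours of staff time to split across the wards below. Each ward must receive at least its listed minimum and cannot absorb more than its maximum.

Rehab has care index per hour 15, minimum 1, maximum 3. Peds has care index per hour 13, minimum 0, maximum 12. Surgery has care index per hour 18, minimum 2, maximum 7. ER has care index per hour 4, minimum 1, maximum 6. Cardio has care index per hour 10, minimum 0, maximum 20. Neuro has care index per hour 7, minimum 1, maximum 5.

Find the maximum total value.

338

Meeting every minimum uses 1+0+2+1+0+1 = 5 nurse-hours, leaving 19.
Highest care index per hour first: Surgery 18 > Rehab 15 > Peds 13 > Cardio 10 > Neuro 7 > ER 4.
Surgery: +5 to 7 (cap) ; 14 left.
Rehab: +2 to 3 (cap) ; 12 left.
Peds: +12 to 12 (cap) ; 0 left.
Total = 15×3 + 13×12 + 18×7 + 4×1 + 7×1 = 338.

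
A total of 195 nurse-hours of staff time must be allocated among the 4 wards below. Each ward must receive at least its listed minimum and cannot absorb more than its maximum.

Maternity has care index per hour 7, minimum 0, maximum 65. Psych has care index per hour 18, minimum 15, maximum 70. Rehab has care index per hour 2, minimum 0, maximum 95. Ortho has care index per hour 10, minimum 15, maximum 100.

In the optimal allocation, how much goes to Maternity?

25

Meeting every minimum uses 0+15+0+15 = 30 nurse-hours, leaving 165.
Highest care index per hour first: Psych 18 > Ortho 10 > Maternity 7 > Rehab 2.
Give Psych 55 more to hit its cap of 70 ; 110 left.
Give Ortho 85 more to hit its cap of 100 ; 25 left.
Maternity: +25 (room for 65) → 25. Pool exhausted.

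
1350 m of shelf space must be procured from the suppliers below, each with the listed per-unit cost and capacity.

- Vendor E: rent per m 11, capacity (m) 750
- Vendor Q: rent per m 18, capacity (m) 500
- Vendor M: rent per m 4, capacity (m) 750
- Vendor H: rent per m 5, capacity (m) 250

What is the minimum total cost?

Fill from the cheapest supplier first.
Take 750 from Vendor M at 4 — need 600 more.
Vendor H at 5: take all 250 m — 350 still needed.
Take 350 from Vendor E at 11 to finish.
Vendor Q: unused.
Cost = 750×4 + 250×5 + 350×11 = 8100.

8100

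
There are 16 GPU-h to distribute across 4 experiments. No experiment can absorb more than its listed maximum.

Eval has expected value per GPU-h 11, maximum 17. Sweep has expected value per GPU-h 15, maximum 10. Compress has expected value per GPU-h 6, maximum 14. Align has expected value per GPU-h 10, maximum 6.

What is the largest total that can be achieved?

Order the experiments by expected value per GPU-h: Sweep 15 > Eval 11 > Align 10 > Compress 6.
Sweep takes 10 to reach its cap of 10 → 6 left.
Eval has room for 17 but only 6 remain, so it gets 6.
Total = 11×6 + 15×10 = 216.

216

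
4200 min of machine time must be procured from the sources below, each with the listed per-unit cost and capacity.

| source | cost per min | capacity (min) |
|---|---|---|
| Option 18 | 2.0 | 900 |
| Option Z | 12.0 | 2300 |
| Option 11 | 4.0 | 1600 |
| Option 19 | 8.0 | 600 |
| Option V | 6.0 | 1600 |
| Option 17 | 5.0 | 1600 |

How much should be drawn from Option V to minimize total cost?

100

Cheapest first:
Option 18 at 2.0: take all 900 min ; 3300 still needed.
Option 11 (4.0): use full 1600 ; 1700 min to go.
Option 17 at 5.0: take all 1600 min ; 100 still needed.
Take 100 from Option V at 6.0 to finish.
Option 19, Option Z: unused.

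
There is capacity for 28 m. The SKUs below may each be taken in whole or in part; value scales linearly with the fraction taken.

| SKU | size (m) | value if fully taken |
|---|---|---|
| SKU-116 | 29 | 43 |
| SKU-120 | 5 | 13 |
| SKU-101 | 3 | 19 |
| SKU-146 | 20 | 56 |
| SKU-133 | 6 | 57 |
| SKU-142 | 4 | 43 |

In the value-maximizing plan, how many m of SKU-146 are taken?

15

Rank by value-to-size ratio: SKU-142 43/4≈10.8, SKU-133 57/6≈9.5, SKU-101 19/3≈6.33, SKU-146 56/20≈2.8, SKU-120 13/5≈2.6, SKU-116 43/29≈1.48.
SKU-142: take in full, 4 m for value 43 ; 24 left.
SKU-133: take in full, 6 m for value 57 ; 18 left.
Take all of SKU-101 (3 m, value 19) ; 15 m left.
Fill the last 15 m with part of SKU-146: 15/20 of it earns 42.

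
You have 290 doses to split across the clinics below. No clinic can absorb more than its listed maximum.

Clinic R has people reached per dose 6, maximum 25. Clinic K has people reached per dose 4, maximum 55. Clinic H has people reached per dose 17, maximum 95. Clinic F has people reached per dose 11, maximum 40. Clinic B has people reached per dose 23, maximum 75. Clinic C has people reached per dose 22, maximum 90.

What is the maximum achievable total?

Highest people reached per dose first: Clinic B 23 > Clinic C 22 > Clinic H 17 > Clinic F 11 > Clinic R 6 > Clinic K 4.
Clinic B: +75 to 75 (cap) — 215 left.
Clinic C: +90 to 90 (cap) — 125 left.
Clinic H: +95 to 95 (cap) — 30 left.
Clinic F has room for 40 but only 30 remain, so it gets 30.
Total = 17×95 + 11×30 + 23×75 + 22×90 = 5650.

5650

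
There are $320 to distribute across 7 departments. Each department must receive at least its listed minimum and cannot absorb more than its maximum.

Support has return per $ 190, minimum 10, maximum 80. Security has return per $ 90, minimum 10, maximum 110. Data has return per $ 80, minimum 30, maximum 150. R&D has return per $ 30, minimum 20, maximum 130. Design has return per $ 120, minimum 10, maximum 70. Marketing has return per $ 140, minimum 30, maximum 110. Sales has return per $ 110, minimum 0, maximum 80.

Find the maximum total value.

42900

Meeting every minimum uses 10+10+30+20+10+30+0 = 110 $, leaving 210.
Order the departments by return per $: Support 190 > Marketing 140 > Design 120 > Sales 110 > Security 90 > Data 80 > R&D 30.
Support: +70 to 80 (cap) → 140 left.
Marketing takes 80 more to reach its cap of 110 → 60 left.
Design: +60 to 70 (cap) → 0 left.
Total = 190×80 + 90×10 + 80×30 + 30×20 + 120×70 + 140×110 = 42900.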